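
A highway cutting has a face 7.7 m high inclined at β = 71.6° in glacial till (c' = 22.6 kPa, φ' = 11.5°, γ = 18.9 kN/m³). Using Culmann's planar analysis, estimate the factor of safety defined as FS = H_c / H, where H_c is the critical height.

H_c = (4c'/γ) · sinβ cosφ' / [1 − cos(β − φ')]
    = (4·22.6/18.9) · sin71.6°·cos11.5° / [1 − cos60.1°]
    = 4.783 · 0.9298 / 0.5015 = 8.87 m
FS = H_c / H = 8.87 / 7.7 = 1.152

FS = 1.15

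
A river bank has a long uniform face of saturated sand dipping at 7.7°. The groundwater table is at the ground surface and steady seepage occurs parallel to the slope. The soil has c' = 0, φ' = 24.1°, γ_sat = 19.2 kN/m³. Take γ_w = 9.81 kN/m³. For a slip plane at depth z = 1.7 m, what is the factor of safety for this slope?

FS = 1.62

With seepage parallel to the slope and the water table at the surface, the effective normal stress on the slip plane uses the buoyant unit weight γ' = γ_sat − γ_w while the driving shear stress uses γ_sat:
FS = [c' + γ' z cos²β tanφ'] / [γ_sat z sinβ cosβ]
(For c' = 0 this reduces to FS = (γ'/γ_sat)·tanφ'/tanβ.)
γ' = 19.2 − 9.81 = 9.39 kN/m³
Numerator = 0.0 + 9.39·1.7·cos²7.7°·tan24.1° = 0.0 + 9.39·1.7·0.9820·0.4473 = 7.012 kPa
Denominator = 19.2·1.7·sin7.7°·cos7.7° = 19.2·1.7·0.1340·0.9910 = 4.334 kPa
FS = 7.012 / 4.334 = 1.618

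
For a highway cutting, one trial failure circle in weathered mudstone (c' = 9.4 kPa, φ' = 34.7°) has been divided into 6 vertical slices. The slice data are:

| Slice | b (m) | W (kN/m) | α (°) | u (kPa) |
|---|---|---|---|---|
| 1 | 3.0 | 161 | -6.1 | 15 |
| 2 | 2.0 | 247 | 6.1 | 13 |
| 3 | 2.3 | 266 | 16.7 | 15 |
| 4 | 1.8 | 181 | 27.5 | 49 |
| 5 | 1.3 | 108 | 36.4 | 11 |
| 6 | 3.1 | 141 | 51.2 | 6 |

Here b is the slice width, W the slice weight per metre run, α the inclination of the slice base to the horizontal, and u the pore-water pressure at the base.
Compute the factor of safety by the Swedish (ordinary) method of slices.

Ordinary method of slices: FS = Σ[c'·Δl_i + (W_i cosα_i − u_i·Δl_i)·tanφ'] / Σ W_i sinα_i, with Δl_i = b_i / cosα_i.
Slice 1: Δl = 3.0/cos(-6.1°) = 3.017 m; N'_1 = 161·cos(-6.1°) − 15·3.017 = 114.8; c'Δl = 28.36; W sinα = -17.1
Slice 2: Δl = 2.0/cos6.1° = 2.011 m; N'_2 = 247·cos6.1° − 13·2.011 = 219.5; c'Δl = 18.91; W sinα = 26.2
Slice 3: Δl = 2.3/cos16.7° = 2.401 m; N'_3 = 266·cos16.7° − 15·2.401 = 218.8; c'Δl = 22.57; W sinα = 76.4
Slice 4: Δl = 1.8/cos27.5° = 2.029 m; N'_4 = 181·cos27.5° − 49·2.029 = 61.1; c'Δl = 19.08; W sinα = 83.6
Slice 5: Δl = 1.3/cos36.4° = 1.615 m; N'_5 = 108·cos36.4° − 11·1.615 = 69.2; c'Δl = 15.18; W sinα = 64.1
Slice 6: Δl = 3.1/cos51.2° = 4.947 m; N'_6 = 141·cos51.2° − 6·4.947 = 58.7; c'Δl = 46.50; W sinα = 109.9
Σc'Δl = 150.6 kN/m; ΣN' = 742.0 kN/m; ΣW sinα = 343.1 kN/m
Resisting = 150.6 + 742.0·tan34.7° = 150.6 + 513.8 = 664.4 kN/m
FS = 664.4 / 343.1 = 1.936

FS = 1.94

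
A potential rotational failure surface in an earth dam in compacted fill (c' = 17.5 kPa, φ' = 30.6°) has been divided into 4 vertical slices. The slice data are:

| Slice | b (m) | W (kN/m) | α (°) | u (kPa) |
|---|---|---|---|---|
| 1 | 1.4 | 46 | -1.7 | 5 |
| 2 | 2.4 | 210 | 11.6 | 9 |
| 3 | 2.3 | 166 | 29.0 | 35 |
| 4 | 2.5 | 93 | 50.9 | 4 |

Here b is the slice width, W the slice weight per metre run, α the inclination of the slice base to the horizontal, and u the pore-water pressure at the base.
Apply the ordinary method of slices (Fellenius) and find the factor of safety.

Ordinary method of slices: FS = Σ[c'·Δl_i + (W_i cosα_i − u_i·Δl_i)·tanφ'] / Σ W_i sinα_i, with Δl_i = b_i / cosα_i.
Slice 1: Δl = 1.4/cos(-1.7°) = 1.401 m; N'_1 = 46·cos(-1.7°) − 5·1.401 = 39.0; c'Δl = 24.51; W sinα = -1.4
Slice 2: Δl = 2.4/cos11.6° = 2.450 m; N'_2 = 210·cos11.6° − 9·2.450 = 183.7; c'Δl = 42.88; W sinα = 42.2
Slice 3: Δl = 2.3/cos29.0° = 2.630 m; N'_3 = 166·cos29.0° − 35·2.630 = 53.1; c'Δl = 46.02; W sinα = 80.5
Slice 4: Δl = 2.5/cos50.9° = 3.964 m; N'_4 = 93·cos50.9° − 4·3.964 = 42.8; c'Δl = 69.37; W sinα = 72.2
Σc'Δl = 182.8 kN/m; ΣN' = 318.6 kN/m; ΣW sinα = 193.5 kN/m
Resisting = 182.8 + 318.6·tan30.6° = 182.8 + 188.4 = 371.2 kN/m
FS = 371.2 / 193.5 = 1.918

FS = 1.92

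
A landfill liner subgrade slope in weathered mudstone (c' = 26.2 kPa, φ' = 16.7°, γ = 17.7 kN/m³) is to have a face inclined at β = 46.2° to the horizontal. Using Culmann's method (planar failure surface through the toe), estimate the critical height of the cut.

H_c = 31.57 m

Culmann's analysis gives the critical failure plane at α_cr = (β + φ')/2 = (46.2 + 16.7)/2 = 31.5°, and the critical height
H_c = (4c'/γ) · sinβ cosφ' / [1 − cos(β − φ')]
    = (4·26.2/17.7) · sin46.2°·cos16.7° / [1 − cos(29.5°)]
    = 5.921 · 0.7218·0.9578 / [1 − 0.8704]
    = 5.921 · 0.6913 / 0.1296
    = 31.57 m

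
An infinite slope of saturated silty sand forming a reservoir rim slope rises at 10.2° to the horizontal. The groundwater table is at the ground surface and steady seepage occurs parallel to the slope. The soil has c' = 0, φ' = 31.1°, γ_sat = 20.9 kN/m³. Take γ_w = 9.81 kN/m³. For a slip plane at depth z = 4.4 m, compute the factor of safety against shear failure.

FS = 1.78

With seepage parallel to the slope and the water table at the surface, the effective normal stress on the slip plane uses the buoyant unit weight γ' = γ_sat − γ_w while the driving shear stress uses γ_sat:
FS = [c' + γ' z cos²β tanφ'] / [γ_sat z sinβ cosβ]
(For c' = 0 this reduces to FS = (γ'/γ_sat)·tanφ'/tanβ.)
γ' = 20.9 − 9.81 = 11.09 kN/m³
Numerator = 0.0 + 11.09·4.4·cos²10.2°·tan31.1° = 0.0 + 11.09·4.4·0.9686·0.6032 = 28.513 kPa
Denominator = 20.9·4.4·sin10.2°·cos10.2° = 20.9·4.4·0.1771·0.9842 = 16.027 kPa
FS = 28.513 / 16.027 = 1.779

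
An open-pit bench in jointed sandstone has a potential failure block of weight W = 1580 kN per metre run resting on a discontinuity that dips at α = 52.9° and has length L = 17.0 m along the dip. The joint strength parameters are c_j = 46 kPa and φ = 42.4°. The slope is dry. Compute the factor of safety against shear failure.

Resolving the block weight along and normal to the plane and applying the Mohr–Coulomb strength on the joint:
N' = W cosα = 1580·cos52.9° = 953.1 kN/m
Driving force T = W sinα = 1580·sin52.9° = 1260.2 kN/m
Resisting force R = c_j·L + N'·tanφ = 46·17.0 + 953.1·tan42.4° = 782.0 + 870.3 = 1652.3 kN/m
FS = R / T = 1652.3 / 1260.2 = 1.311

FS = 1.31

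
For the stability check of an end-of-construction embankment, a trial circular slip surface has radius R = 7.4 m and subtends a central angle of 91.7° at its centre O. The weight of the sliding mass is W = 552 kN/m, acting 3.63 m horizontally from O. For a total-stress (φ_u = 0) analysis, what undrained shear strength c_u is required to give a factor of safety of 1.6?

FS = c_u·L_a·R / (W·d), so c_u = FS·W·d / (L_a·R).
Arc length L_a = R·θ = 7.4·(91.7°·π/180) = 7.4·1.6005 = 11.84 m
c_u = 1.6·552·3.63 / (11.84·7.4) = 3206.0 / 87.64 = 36.58 kPa

c_u = 36.6 kPa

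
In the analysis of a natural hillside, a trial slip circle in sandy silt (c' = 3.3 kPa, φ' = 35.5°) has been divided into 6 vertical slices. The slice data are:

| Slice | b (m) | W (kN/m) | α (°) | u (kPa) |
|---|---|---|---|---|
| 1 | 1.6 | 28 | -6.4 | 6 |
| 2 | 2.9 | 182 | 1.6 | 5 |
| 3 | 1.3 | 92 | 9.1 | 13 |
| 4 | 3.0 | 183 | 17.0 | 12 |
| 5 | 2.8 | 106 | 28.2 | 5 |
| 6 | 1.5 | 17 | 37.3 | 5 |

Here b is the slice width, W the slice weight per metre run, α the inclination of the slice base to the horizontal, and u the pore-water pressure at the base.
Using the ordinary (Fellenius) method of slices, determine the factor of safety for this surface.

Ordinary method of slices: FS = Σ[c'·Δl_i + (W_i cosα_i − u_i·Δl_i)·tanφ'] / Σ W_i sinα_i, with Δl_i = b_i / cosα_i.
Slice 1: Δl = 1.6/cos(-6.4°) = 1.610 m; N'_1 = 28·cos(-6.4°) − 6·1.610 = 18.2; c'Δl = 5.31; W sinα = -3.1
Slice 2: Δl = 2.9/cos1.6° = 2.901 m; N'_2 = 182·cos1.6° − 5·2.901 = 167.4; c'Δl = 9.57; W sinα = 5.1
Slice 3: Δl = 1.3/cos9.1° = 1.317 m; N'_3 = 92·cos9.1° − 13·1.317 = 73.7; c'Δl = 4.34; W sinα = 14.6
Slice 4: Δl = 3.0/cos17.0° = 3.137 m; N'_4 = 183·cos17.0° − 12·3.137 = 137.4; c'Δl = 10.35; W sinα = 53.5
Slice 5: Δl = 2.8/cos28.2° = 3.177 m; N'_5 = 106·cos28.2° − 5·3.177 = 77.5; c'Δl = 10.48; W sinα = 50.1
Slice 6: Δl = 1.5/cos37.3° = 1.886 m; N'_6 = 17·cos37.3° − 5·1.886 = 4.1; c'Δl = 6.22; W sinα = 10.3
Σc'Δl = 46.3 kN/m; ΣN' = 478.3 kN/m; ΣW sinα = 130.4 kN/m
Resisting = 46.3 + 478.3·tan35.5° = 46.3 + 341.2 = 387.5 kN/m
FS = 387.5 / 130.4 = 2.971

FS = 2.97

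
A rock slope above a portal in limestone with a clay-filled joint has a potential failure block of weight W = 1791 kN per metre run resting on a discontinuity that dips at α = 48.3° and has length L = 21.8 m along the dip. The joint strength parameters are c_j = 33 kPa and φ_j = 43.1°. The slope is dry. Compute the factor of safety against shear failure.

FS = 1.37

Resolving the block weight along and normal to the plane and applying the Mohr–Coulomb strength on the joint:
N' = W cosα = 1791·cos48.3° = 1191.4 kN/m
Driving force T = W sinα = 1791·sin48.3° = 1337.2 kN/m
Resisting force R = c_j·L + N'·tanφ_j = 33·21.8 + 1191.4·tan43.1° = 719.4 + 1114.9 = 1834.3 kN/m
FS = R / T = 1834.3 / 1337.2 = 1.372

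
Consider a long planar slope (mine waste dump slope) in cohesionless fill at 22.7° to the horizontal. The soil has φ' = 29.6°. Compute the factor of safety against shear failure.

FS = 1.36

For a dry cohesionless infinite slope the factor of safety is FS = tanφ' / tanβ.
FS = tan29.6° / tan22.7° = 0.5681 / 0.4183 = 1.358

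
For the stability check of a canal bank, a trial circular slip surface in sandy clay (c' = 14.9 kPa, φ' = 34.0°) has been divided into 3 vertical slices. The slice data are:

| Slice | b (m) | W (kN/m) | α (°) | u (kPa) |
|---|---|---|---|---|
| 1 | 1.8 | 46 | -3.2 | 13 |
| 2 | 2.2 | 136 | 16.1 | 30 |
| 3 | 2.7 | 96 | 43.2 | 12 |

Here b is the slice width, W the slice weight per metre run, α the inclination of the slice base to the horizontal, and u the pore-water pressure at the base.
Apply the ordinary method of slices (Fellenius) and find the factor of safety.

FS = 1.89

Ordinary method of slices: FS = Σ[c'·Δl_i + (W_i cosα_i − u_i·Δl_i)·tanφ'] / Σ W_i sinα_i, with Δl_i = b_i / cosα_i.
Slice 1: Δl = 1.8/cos(-3.2°) = 1.803 m; N'_1 = 46·cos(-3.2°) − 13·1.803 = 22.5; c'Δl = 26.86; W sinα = -2.6
Slice 2: Δl = 2.2/cos16.1° = 2.290 m; N'_2 = 136·cos16.1° − 30·2.290 = 62.0; c'Δl = 34.12; W sinα = 37.7
Slice 3: Δl = 2.7/cos43.2° = 3.704 m; N'_3 = 96·cos43.2° − 12·3.704 = 25.5; c'Δl = 55.19; W sinα = 65.7
Σc'Δl = 116.2 kN/m; ΣN' = 110.0 kN/m; ΣW sinα = 100.9 kN/m
Resisting = 116.2 + 110.0·tan34.0° = 116.2 + 74.2 = 190.4 kN/m
FS = 190.4 / 100.9 = 1.887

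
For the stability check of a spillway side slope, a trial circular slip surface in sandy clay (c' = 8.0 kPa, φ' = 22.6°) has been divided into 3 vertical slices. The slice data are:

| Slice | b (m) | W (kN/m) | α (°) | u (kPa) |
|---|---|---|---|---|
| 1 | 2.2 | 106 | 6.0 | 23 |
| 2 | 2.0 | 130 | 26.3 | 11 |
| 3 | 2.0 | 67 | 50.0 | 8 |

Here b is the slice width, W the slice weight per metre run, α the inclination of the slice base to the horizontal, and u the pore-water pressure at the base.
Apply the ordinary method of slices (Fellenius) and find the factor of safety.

Ordinary method of slices: FS = Σ[c'·Δl_i + (W_i cosα_i − u_i·Δl_i)·tanφ'] / Σ W_i sinα_i, with Δl_i = b_i / cosα_i.
Slice 1: Δl = 2.2/cos6.0° = 2.212 m; N'_1 = 106·cos6.0° − 23·2.212 = 54.5; c'Δl = 17.70; W sinα = 11.1
Slice 2: Δl = 2.0/cos26.3° = 2.231 m; N'_2 = 130·cos26.3° − 11·2.231 = 92.0; c'Δl = 17.85; W sinα = 57.6
Slice 3: Δl = 2.0/cos50.0° = 3.111 m; N'_3 = 67·cos50.0° − 8·3.111 = 18.2; c'Δl = 24.89; W sinα = 51.3
Σc'Δl = 60.4 kN/m; ΣN' = 164.7 kN/m; ΣW sinα = 120.0 kN/m
Resisting = 60.4 + 164.7·tan22.6° = 60.4 + 68.6 = 129.0 kN/m
FS = 129.0 / 120.0 = 1.075

FS = 1.07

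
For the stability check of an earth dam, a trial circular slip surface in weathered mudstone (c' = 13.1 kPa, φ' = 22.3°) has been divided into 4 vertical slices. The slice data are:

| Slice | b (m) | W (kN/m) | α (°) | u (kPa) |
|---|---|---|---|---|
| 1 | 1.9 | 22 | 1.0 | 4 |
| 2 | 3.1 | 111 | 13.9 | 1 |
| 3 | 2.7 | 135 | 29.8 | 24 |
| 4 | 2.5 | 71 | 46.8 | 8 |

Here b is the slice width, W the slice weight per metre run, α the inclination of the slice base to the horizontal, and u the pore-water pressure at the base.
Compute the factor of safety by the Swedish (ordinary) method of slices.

Ordinary method of slices: FS = Σ[c'·Δl_i + (W_i cosα_i − u_i·Δl_i)·tanφ'] / Σ W_i sinα_i, with Δl_i = b_i / cosα_i.
Slice 1: Δl = 1.9/cos1.0° = 1.900 m; N'_1 = 22·cos1.0° − 4·1.900 = 14.4; c'Δl = 24.89; W sinα = 0.4
Slice 2: Δl = 3.1/cos13.9° = 3.194 m; N'_2 = 111·cos13.9° − 1·3.194 = 104.6; c'Δl = 41.84; W sinα = 26.7
Slice 3: Δl = 2.7/cos29.8° = 3.111 m; N'_3 = 135·cos29.8° − 24·3.111 = 42.5; c'Δl = 40.76; W sinα = 67.1
Slice 4: Δl = 2.5/cos46.8° = 3.652 m; N'_4 = 71·cos46.8° − 8·3.652 = 19.4; c'Δl = 47.84; W sinα = 51.8
Σc'Δl = 155.3 kN/m; ΣN' = 180.8 kN/m; ΣW sinα = 145.9 kN/m
Resisting = 155.3 + 180.8·tan22.3° = 155.3 + 74.2 = 229.5 kN/m
FS = 229.5 / 145.9 = 1.573

FS = 1.57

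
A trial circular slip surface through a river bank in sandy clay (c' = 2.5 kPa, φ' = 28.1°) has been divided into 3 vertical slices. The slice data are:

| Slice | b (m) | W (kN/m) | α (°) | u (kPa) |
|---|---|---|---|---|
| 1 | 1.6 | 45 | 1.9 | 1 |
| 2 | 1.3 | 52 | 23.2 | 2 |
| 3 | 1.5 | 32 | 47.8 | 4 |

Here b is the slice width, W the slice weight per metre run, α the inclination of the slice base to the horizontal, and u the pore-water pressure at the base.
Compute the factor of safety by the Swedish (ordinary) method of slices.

Ordinary method of slices: FS = Σ[c'·Δl_i + (W_i cosα_i − u_i·Δl_i)·tanφ'] / Σ W_i sinα_i, with Δl_i = b_i / cosα_i.
Slice 1: Δl = 1.6/cos1.9° = 1.601 m; N'_1 = 45·cos1.9° − 1·1.601 = 43.4; c'Δl = 4.00; W sinα = 1.5
Slice 2: Δl = 1.3/cos23.2° = 1.414 m; N'_2 = 52·cos23.2° − 2·1.414 = 45.0; c'Δl = 3.54; W sinα = 20.5
Slice 3: Δl = 1.5/cos47.8° = 2.233 m; N'_3 = 32·cos47.8° − 4·2.233 = 12.6; c'Δl = 5.58; W sinα = 23.7
Σc'Δl = 13.1 kN/m; ΣN' = 100.9 kN/m; ΣW sinα = 45.7 kN/m
Resisting = 13.1 + 100.9·tan28.1° = 13.1 + 53.9 = 67.0 kN/m
FS = 67.0 / 45.7 = 1.467

FS = 1.47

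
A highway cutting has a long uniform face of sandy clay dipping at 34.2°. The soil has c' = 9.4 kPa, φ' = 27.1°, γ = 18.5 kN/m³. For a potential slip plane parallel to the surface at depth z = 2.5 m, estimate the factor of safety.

For an infinite slope with a slip plane parallel to the surface (no pore pressure): FS = [c' + γz cos²β tanφ'] / [γz sinβ cosβ].
γz = 18.5·2.5 = 46.25 kN/m²
Numerator = 9.4 + 46.25·cos²34.2°·tan27.1° = 9.4 + 46.25·0.6841·0.5117 = 25.590 kPa
Denominator = 46.25·sin34.2°·cos34.2° = 46.25·0.5621·0.8271 = 21.501 kPa
FS = 25.590 / 21.501 = 1.190

FS = 1.19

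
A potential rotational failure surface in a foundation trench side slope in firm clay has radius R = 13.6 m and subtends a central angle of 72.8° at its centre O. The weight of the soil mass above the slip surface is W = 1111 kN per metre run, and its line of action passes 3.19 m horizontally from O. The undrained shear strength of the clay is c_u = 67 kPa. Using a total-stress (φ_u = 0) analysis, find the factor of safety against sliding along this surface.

FS = 4.44

Taking moments about the centre O, the resisting moment is provided by the undrained shear strength acting along the arc:
Arc length L_a = R·θ = 13.6·(72.8°·π/180) = 13.6·1.2706 = 17.28 m
M_R = c_u·L_a·R = 67·17.28·13.6 = 15745.7 kN·m/m
M_D = W·d = 1111·3.19 = 3544.1 kN·m/m
FS = M_R / M_D = 15745.7 / 3544.1 = 4.443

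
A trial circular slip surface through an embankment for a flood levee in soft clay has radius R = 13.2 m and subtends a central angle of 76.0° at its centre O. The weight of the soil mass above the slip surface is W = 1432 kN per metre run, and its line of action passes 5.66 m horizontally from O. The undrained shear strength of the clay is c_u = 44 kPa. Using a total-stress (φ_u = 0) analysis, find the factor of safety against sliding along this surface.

FS = 1.25

Taking moments about the centre O, the resisting moment is provided by the undrained shear strength acting along the arc:
Arc length L_a = R·θ = 13.2·(76.0°·π/180) = 13.2·1.3265 = 17.51 m
M_R = c_u·L_a·R = 44·17.51·13.2 = 10169.3 kN·m/m
M_D = W·d = 1432·5.66 = 8105.1 kN·m/m
FS = M_R / M_D = 10169.3 / 8105.1 = 1.255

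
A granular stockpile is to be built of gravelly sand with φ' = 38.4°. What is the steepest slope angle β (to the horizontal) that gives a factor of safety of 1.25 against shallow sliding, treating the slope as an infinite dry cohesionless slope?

For an infinite dry cohesionless slope FS = tanφ'/tanβ, so tanβ = tanφ' / FS.
tanβ = tan38.4° / 1.25 = 0.7926 / 1.25 = 0.6341
β = arctan(0.6341) = 32.38°

β = 32.4°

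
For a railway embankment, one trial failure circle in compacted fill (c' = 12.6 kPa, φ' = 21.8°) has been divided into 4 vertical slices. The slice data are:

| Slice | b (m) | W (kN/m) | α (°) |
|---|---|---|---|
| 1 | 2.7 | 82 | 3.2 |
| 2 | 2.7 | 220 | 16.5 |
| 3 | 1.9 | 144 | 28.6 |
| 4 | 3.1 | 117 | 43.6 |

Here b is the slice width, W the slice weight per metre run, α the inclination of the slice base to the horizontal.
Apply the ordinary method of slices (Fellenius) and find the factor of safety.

Ordinary method of slices: FS = Σ[c'·Δl_i + (W_i cosα_i)·tanφ'] / Σ W_i sinα_i, with Δl_i = b_i / cosα_i.
Slice 1: Δl = 2.7/cos3.2° = 2.704 m; N'_1 = 82·cos3.2° = 81.9; c'Δl = 34.07; W sinα = 4.6
Slice 2: Δl = 2.7/cos16.5° = 2.816 m; N'_2 = 220·cos16.5° = 210.9; c'Δl = 35.48; W sinα = 62.5
Slice 3: Δl = 1.9/cos28.6° = 2.164 m; N'_3 = 144·cos28.6° = 126.4; c'Δl = 27.27; W sinα = 68.9
Slice 4: Δl = 3.1/cos43.6° = 4.281 m; N'_4 = 117·cos43.6° = 84.7; c'Δl = 53.94; W sinα = 80.7
Σc'Δl = 150.8 kN/m; ΣN' = 504.0 kN/m; ΣW sinα = 216.7 kN/m
Resisting = 150.8 + 504.0·tan21.8° = 150.8 + 201.6 = 352.3 kN/m
FS = 352.3 / 216.7 = 1.626

FS = 1.63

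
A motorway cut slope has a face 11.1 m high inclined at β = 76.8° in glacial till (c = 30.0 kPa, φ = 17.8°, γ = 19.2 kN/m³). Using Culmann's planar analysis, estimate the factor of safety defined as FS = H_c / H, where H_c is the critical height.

FS = 1.08

H_c = (4c/γ) · sinβ cosφ / [1 − cos(β − φ)]
    = (4·30.0/19.2) · sin76.8°·cos17.8° / [1 − cos59.0°]
    = 6.250 · 0.9270 / 0.4850 = 11.95 m
FS = H_c / H = 11.95 / 11.1 = 1.076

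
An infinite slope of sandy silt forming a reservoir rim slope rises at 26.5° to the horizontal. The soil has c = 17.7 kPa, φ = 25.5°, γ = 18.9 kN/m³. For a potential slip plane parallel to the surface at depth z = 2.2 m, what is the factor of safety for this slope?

For an infinite slope with a slip plane parallel to the surface (no pore pressure): FS = [c + γz cos²β tanφ] / [γz sinβ cosβ].
γz = 18.9·2.2 = 41.58 kN/m²
Numerator = 17.7 + 41.58·cos²26.5°·tan25.5° = 17.7 + 41.58·0.8009·0.4770 = 33.584 kPa
Denominator = 41.58·sin26.5°·cos26.5° = 41.58·0.4462·0.8949 = 16.604 kPa
FS = 33.584 / 16.604 = 2.023

FS = 2.02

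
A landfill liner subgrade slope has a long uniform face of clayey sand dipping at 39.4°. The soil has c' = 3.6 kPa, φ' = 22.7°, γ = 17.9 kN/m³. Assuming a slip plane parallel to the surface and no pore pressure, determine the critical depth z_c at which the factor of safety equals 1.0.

z_c = 0.84 m

Setting FS = 1.00 in FS = [c' + γz cos²β tanφ'] / [γz sinβ cosβ] and solving for z:
z = c' / [γ cosβ (FS·sinβ − cosβ·tanφ')]
  = 3.6 / [17.9·cos39.4°·(1.00·sin39.4° − cos39.4°·tan22.7°)]
  = 3.6 / [17.9·0.7727·(1.00·0.6347 − 0.7727·0.4183)]
  = 3.6 / 4.3085 = 0.836 m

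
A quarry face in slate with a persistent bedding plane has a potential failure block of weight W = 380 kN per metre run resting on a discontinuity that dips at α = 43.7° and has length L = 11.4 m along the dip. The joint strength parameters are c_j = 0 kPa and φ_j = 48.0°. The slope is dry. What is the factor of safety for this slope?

FS = 1.16

Resolving the block weight along and normal to the plane and applying the Mohr–Coulomb strength on the joint:
N' = W cosα = 380·cos43.7° = 274.7 kN/m
Driving force T = W sinα = 380·sin43.7° = 262.5 kN/m
Resisting force R = c_j·L + N'·tanφ_j = 0·11.4 + 274.7·tan48.0° = 0.0 + 305.1 = 305.1 kN/m
FS = R / T = 305.1 / 262.5 = 1.162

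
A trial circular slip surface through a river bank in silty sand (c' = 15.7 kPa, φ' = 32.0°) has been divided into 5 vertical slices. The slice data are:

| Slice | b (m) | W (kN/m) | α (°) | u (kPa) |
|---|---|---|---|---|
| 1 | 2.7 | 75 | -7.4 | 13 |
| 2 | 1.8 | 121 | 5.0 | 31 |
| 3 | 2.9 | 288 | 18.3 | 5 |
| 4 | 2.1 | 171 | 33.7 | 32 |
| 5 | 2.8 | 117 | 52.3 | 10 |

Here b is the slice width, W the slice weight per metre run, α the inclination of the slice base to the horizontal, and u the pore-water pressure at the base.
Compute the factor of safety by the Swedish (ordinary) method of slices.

FS = 1.83

Ordinary method of slices: FS = Σ[c'·Δl_i + (W_i cosα_i − u_i·Δl_i)·tanφ'] / Σ W_i sinα_i, with Δl_i = b_i / cosα_i.
Slice 1: Δl = 2.7/cos(-7.4°) = 2.723 m; N'_1 = 75·cos(-7.4°) − 13·2.723 = 39.0; c'Δl = 42.75; W sinα = -9.7
Slice 2: Δl = 1.8/cos5.0° = 1.807 m; N'_2 = 121·cos5.0° − 31·1.807 = 64.5; c'Δl = 28.37; W sinα = 10.5
Slice 3: Δl = 2.9/cos18.3° = 3.054 m; N'_3 = 288·cos18.3° − 5·3.054 = 258.2; c'Δl = 47.96; W sinα = 90.4
Slice 4: Δl = 2.1/cos33.7° = 2.524 m; N'_4 = 171·cos33.7° − 32·2.524 = 61.5; c'Δl = 39.63; W sinα = 94.9
Slice 5: Δl = 2.8/cos52.3° = 4.579 m; N'_5 = 117·cos52.3° − 10·4.579 = 25.8; c'Δl = 71.89; W sinα = 92.6
Σc'Δl = 230.6 kN/m; ΣN' = 448.9 kN/m; ΣW sinα = 278.8 kN/m
Resisting = 230.6 + 448.9·tan32.0° = 230.6 + 280.5 = 511.1 kN/m
FS = 511.1 / 278.8 = 1.833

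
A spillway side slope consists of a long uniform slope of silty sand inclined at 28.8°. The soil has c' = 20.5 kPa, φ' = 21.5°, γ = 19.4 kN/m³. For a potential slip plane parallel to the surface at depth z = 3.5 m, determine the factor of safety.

FS = 1.43

For an infinite slope with a slip plane parallel to the surface (no pore pressure): FS = [c' + γz cos²β tanφ'] / [γz sinβ cosβ].
γz = 19.4·3.5 = 67.90 kN/m²
Numerator = 20.5 + 67.90·cos²28.8°·tan21.5° = 20.5 + 67.90·0.7679·0.3939 = 41.039 kPa
Denominator = 67.90·sin28.8°·cos28.8° = 67.90·0.4818·0.8763 = 28.665 kPa
FS = 41.039 / 28.665 = 1.432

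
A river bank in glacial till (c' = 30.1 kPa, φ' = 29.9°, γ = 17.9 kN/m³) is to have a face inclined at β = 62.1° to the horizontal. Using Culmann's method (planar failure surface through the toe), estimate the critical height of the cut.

Culmann's analysis gives the critical failure plane at α_cr = (β + φ')/2 = (62.1 + 29.9)/2 = 46.0°, and the critical height
H_c = (4c'/γ) · sinβ cosφ' / [1 − cos(β − φ')]
    = (4·30.1/17.9) · sin62.1°·cos29.9° / [1 − cos(32.2°)]
    = 6.726 · 0.8838·0.8669 / [1 − 0.8462]
    = 6.726 · 0.7661 / 0.1538
    = 33.50 m

H_c = 33.50 m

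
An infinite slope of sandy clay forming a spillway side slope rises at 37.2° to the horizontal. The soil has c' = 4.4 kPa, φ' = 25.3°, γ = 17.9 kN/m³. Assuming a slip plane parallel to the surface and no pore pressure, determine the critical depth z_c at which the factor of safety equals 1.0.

Setting FS = 1.00 in FS = [c' + γz cos²β tanφ'] / [γz sinβ cosβ] and solving for z:
z = c' / [γ cosβ (FS·sinβ − cosβ·tanφ')]
  = 4.4 / [17.9·cos37.2°·(1.00·sin37.2° − cos37.2°·tan25.3°)]
  = 4.4 / [17.9·0.7965·(1.00·0.6046 − 0.7965·0.4727)]
  = 4.4 / 3.2520 = 1.353 m

z_c = 1.35 m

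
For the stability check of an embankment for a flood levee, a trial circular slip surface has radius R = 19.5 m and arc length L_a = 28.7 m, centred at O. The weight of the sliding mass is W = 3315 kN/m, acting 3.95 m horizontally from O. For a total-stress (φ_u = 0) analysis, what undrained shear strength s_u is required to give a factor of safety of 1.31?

FS = s_u·L_a·R / (W·d), so s_u = FS·W·d / (L_a·R).
s_u = 1.31·3315·3.95 / (28.70·19.5) = 17153.5 / 559.65 = 30.65 kPa

s_u = 30.7 kPa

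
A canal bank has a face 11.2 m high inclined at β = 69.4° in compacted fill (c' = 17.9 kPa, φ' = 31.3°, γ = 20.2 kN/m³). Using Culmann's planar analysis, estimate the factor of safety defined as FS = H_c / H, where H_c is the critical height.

H_c = (4c'/γ) · sinβ cosφ' / [1 − cos(β − φ')]
    = (4·17.9/20.2) · sin69.4°·cos31.3° / [1 − cos38.1°]
    = 3.545 · 0.7998 / 0.2131 = 13.31 m
FS = H_c / H = 13.31 / 11.2 = 1.188

FS = 1.19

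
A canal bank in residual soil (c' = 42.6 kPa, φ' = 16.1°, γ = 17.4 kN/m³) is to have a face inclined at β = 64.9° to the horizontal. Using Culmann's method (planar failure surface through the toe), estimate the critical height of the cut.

H_c = 24.96 m

Culmann's analysis gives the critical failure plane at α_cr = (β + φ')/2 = (64.9 + 16.1)/2 = 40.5°, and the critical height
H_c = (4c'/γ) · sinβ cosφ' / [1 − cos(β − φ')]
    = (4·42.6/17.4) · sin64.9°·cos16.1° / [1 − cos(48.8°)]
    = 9.793 · 0.9056·0.9608 / [1 − 0.6587]
    = 9.793 · 0.8701 / 0.3413
    = 24.96 m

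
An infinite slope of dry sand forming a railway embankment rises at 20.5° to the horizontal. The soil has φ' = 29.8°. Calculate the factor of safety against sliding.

For a dry cohesionless infinite slope the factor of safety is FS = tanφ' / tanβ.
FS = tan29.8° / tan20.5° = 0.5727 / 0.3739 = 1.532

FS = 1.53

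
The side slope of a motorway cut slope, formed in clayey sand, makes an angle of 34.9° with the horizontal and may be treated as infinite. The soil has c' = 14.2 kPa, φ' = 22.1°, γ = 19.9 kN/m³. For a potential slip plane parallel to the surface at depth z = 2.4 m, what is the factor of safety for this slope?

For an infinite slope with a slip plane parallel to the surface (no pore pressure): FS = [c' + γz cos²β tanφ'] / [γz sinβ cosβ].
γz = 19.9·2.4 = 47.76 kN/m²
Numerator = 14.2 + 47.76·cos²34.9°·tan22.1° = 14.2 + 47.76·0.6726·0.4061 = 27.245 kPa
Denominator = 47.76·sin34.9°·cos34.9° = 47.76·0.5721·0.8202 = 22.411 kPa
FS = 27.245 / 22.411 = 1.216

FS = 1.22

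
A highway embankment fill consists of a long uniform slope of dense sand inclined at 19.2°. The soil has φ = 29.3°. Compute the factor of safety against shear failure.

For a dry cohesionless infinite slope the factor of safety is FS = tanφ / tanβ.
FS = tan29.3° / tan19.2° = 0.5612 / 0.3482 = 1.611

FS = 1.61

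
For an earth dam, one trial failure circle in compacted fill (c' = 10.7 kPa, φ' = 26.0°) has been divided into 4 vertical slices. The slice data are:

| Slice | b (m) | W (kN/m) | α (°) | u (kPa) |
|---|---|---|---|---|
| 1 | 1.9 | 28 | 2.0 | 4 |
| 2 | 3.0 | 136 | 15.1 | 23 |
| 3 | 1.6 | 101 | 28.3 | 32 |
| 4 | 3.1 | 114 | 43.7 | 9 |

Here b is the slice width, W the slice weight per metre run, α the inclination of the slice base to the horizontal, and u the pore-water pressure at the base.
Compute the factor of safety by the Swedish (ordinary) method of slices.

Ordinary method of slices: FS = Σ[c'·Δl_i + (W_i cosα_i − u_i·Δl_i)·tanφ'] / Σ W_i sinα_i, with Δl_i = b_i / cosα_i.
Slice 1: Δl = 1.9/cos2.0° = 1.901 m; N'_1 = 28·cos2.0° − 4·1.901 = 20.4; c'Δl = 20.34; W sinα = 1.0
Slice 2: Δl = 3.0/cos15.1° = 3.107 m; N'_2 = 136·cos15.1° − 23·3.107 = 59.8; c'Δl = 33.25; W sinα = 35.4
Slice 3: Δl = 1.6/cos28.3° = 1.817 m; N'_3 = 101·cos28.3° − 32·1.817 = 30.8; c'Δl = 19.44; W sinα = 47.9
Slice 4: Δl = 3.1/cos43.7° = 4.288 m; N'_4 = 114·cos43.7° − 9·4.288 = 43.8; c'Δl = 45.88; W sinα = 78.8
Σc'Δl = 118.9 kN/m; ΣN' = 154.8 kN/m; ΣW sinα = 163.0 kN/m
Resisting = 118.9 + 154.8·tan26.0° = 118.9 + 75.5 = 194.4 kN/m
FS = 194.4 / 163.0 = 1.192

FS = 1.19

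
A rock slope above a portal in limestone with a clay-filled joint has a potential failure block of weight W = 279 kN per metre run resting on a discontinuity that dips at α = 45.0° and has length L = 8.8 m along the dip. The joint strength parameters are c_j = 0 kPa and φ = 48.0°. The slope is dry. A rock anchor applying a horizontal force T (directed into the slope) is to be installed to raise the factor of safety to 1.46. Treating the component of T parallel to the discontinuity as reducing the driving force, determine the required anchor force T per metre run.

T = 38 kN/m

Resolving forces along and normal to the sliding plane, with the horizontal anchor force T adding T·sinα to the effective normal force and T·cosα acting up the plane against the driving force:
FS = [c_jL + (W cosα + T sinα) tanφ] / [W sinα − T cosα]
Without the anchor: N' = 197.3 kN/m, driving T_d = 197.3 kN/m, resisting R = 0·8.8 + 197.3·tan48.0° = 219.1 kN/m, FS = 1.11.
Setting FS = 1.46 and solving for T:
1.46·(197.3 − T cos45.0°) = 219.1 + T sin45.0°·tan48.0°
T·(sin45.0°·tan48.0° + 1.46·cos45.0°) = 1.46·197.3 − 219.1
T·(0.7071·1.1106 + 1.46·0.7071) = 288.0 − 219.1 = 68.9
T·1.8177 = 68.9
T = 37.9 kN/m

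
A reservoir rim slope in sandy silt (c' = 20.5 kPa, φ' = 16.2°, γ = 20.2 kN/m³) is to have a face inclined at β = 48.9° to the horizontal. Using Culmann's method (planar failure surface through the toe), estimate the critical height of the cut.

Culmann's analysis gives the critical failure plane at α_cr = (β + φ')/2 = (48.9 + 16.2)/2 = 32.5°, and the critical height
H_c = (4c'/γ) · sinβ cosφ' / [1 − cos(β − φ')]
    = (4·20.5/20.2) · sin48.9°·cos16.2° / [1 − cos(32.7°)]
    = 4.059 · 0.7536·0.9603 / [1 − 0.8415]
    = 4.059 · 0.7236 / 0.1585
    = 18.53 m

H_c = 18.53 m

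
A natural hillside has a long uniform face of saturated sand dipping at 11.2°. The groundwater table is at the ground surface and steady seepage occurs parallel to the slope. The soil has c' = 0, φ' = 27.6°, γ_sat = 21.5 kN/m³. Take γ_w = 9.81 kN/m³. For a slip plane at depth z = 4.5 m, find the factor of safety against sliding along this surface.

FS = 1.44

With seepage parallel to the slope and the water table at the surface, the effective normal stress on the slip plane uses the buoyant unit weight γ' = γ_sat − γ_w while the driving shear stress uses γ_sat:
FS = [c' + γ' z cos²β tanφ'] / [γ_sat z sinβ cosβ]
(For c' = 0 this reduces to FS = (γ'/γ_sat)·tanφ'/tanβ.)
γ' = 21.5 − 9.81 = 11.69 kN/m³
Numerator = 0.0 + 11.69·4.5·cos²11.2°·tan27.6° = 0.0 + 11.69·4.5·0.9623·0.5228 = 26.464 kPa
Denominator = 21.5·4.5·sin11.2°·cos11.2° = 21.5·4.5·0.1942·0.9810 = 18.434 kPa
FS = 26.464 / 18.434 = 1.436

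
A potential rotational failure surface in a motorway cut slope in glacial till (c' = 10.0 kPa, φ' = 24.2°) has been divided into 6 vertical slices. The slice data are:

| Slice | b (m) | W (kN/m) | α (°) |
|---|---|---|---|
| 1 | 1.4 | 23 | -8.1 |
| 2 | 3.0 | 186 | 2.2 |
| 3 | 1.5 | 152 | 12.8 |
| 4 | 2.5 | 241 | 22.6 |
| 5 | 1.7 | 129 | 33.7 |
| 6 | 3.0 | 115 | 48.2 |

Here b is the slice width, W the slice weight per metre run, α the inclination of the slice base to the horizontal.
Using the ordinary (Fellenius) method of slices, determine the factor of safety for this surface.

Ordinary method of slices: FS = Σ[c'·Δl_i + (W_i cosα_i)·tanφ'] / Σ W_i sinα_i, with Δl_i = b_i / cosα_i.
Slice 1: Δl = 1.4/cos(-8.1°) = 1.414 m; N'_1 = 23·cos(-8.1°) = 22.8; c'Δl = 14.14; W sinα = -3.2
Slice 2: Δl = 3.0/cos2.2° = 3.002 m; N'_2 = 186·cos2.2° = 185.9; c'Δl = 30.02; W sinα = 7.1
Slice 3: Δl = 1.5/cos12.8° = 1.538 m; N'_3 = 152·cos12.8° = 148.2; c'Δl = 15.38; W sinα = 33.7
Slice 4: Δl = 2.5/cos22.6° = 2.708 m; N'_4 = 241·cos22.6° = 222.5; c'Δl = 27.08; W sinα = 92.6
Slice 5: Δl = 1.7/cos33.7° = 2.043 m; N'_5 = 129·cos33.7° = 107.3; c'Δl = 20.43; W sinα = 71.6
Slice 6: Δl = 3.0/cos48.2° = 4.501 m; N'_6 = 115·cos48.2° = 76.7; c'Δl = 45.01; W sinα = 85.7
Σc'Δl = 152.1 kN/m; ΣN' = 763.3 kN/m; ΣW sinα = 287.5 kN/m
Resisting = 152.1 + 763.3·tan24.2° = 152.1 + 343.1 = 495.1 kN/m
FS = 495.1 / 287.5 = 1.722

FS = 1.72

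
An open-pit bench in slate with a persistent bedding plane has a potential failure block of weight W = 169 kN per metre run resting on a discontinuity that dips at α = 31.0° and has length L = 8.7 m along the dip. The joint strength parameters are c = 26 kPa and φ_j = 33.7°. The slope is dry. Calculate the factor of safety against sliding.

Resolving the block weight along and normal to the plane and applying the Mohr–Coulomb strength on the joint:
N' = W cosα = 169·cos31.0° = 144.9 kN/m
Driving force T = W sinα = 169·sin31.0° = 87.0 kN/m
Resisting force R = c·L + N'·tanφ_j = 26·8.7 + 144.9·tan33.7° = 226.2 + 96.6 = 322.8 kN/m
FS = R / T = 322.8 / 87.0 = 3.709

FS = 3.71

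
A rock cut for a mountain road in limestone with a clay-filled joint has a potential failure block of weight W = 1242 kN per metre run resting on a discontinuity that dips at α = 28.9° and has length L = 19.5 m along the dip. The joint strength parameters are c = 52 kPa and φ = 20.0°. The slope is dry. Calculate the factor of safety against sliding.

FS = 2.35

Resolving the block weight along and normal to the plane and applying the Mohr–Coulomb strength on the joint:
N' = W cosα = 1242·cos28.9° = 1087.3 kN/m
Driving force T = W sinα = 1242·sin28.9° = 600.2 kN/m
Resisting force R = c·L + N'·tanφ = 52·19.5 + 1087.3·tan20.0° = 1014.0 + 395.8 = 1409.8 kN/m
FS = R / T = 1409.8 / 600.2 = 2.349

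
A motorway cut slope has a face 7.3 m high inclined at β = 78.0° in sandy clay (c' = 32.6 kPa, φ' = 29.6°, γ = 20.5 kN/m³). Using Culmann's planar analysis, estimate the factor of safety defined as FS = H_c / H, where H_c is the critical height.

FS = 2.21

H_c = (4c'/γ) · sinβ cosφ' / [1 − cos(β − φ')]
    = (4·32.6/20.5) · sin78.0°·cos29.6° / [1 − cos48.4°]
    = 6.361 · 0.8505 / 0.3361 = 16.10 m
FS = H_c / H = 16.10 / 7.3 = 2.205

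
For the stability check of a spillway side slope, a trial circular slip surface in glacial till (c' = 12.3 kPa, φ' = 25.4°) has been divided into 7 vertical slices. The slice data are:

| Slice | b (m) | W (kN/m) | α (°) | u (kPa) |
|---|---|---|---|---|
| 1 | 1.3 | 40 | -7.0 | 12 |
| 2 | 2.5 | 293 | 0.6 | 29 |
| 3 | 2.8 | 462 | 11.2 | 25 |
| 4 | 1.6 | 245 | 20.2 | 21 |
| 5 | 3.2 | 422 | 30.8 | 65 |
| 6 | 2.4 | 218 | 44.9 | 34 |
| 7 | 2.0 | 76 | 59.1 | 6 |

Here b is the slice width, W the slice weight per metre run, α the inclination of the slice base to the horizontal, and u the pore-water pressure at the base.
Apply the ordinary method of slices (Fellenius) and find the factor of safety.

FS = 1.17

Ordinary method of slices: FS = Σ[c'·Δl_i + (W_i cosα_i − u_i·Δl_i)·tanφ'] / Σ W_i sinα_i, with Δl_i = b_i / cosα_i.
Slice 1: Δl = 1.3/cos(-7.0°) = 1.310 m; N'_1 = 40·cos(-7.0°) − 12·1.310 = 24.0; c'Δl = 16.11; W sinα = -4.9
Slice 2: Δl = 2.5/cos0.6° = 2.500 m; N'_2 = 293·cos0.6° − 29·2.500 = 220.5; c'Δl = 30.75; W sinα = 3.1
Slice 3: Δl = 2.8/cos11.2° = 2.854 m; N'_3 = 462·cos11.2° − 25·2.854 = 381.8; c'Δl = 35.11; W sinα = 89.7
Slice 4: Δl = 1.6/cos20.2° = 1.705 m; N'_4 = 245·cos20.2° − 21·1.705 = 194.1; c'Δl = 20.97; W sinα = 84.6
Slice 5: Δl = 3.2/cos30.8° = 3.725 m; N'_5 = 422·cos30.8° − 65·3.725 = 120.3; c'Δl = 45.82; W sinα = 216.1
Slice 6: Δl = 2.4/cos44.9° = 3.388 m; N'_6 = 218·cos44.9° − 34·3.388 = 39.2; c'Δl = 41.67; W sinα = 153.9
Slice 7: Δl = 2.0/cos59.1° = 3.895 m; N'_7 = 76·cos59.1° − 6·3.895 = 15.7; c'Δl = 47.90; W sinα = 65.2
Σc'Δl = 238.3 kN/m; ΣN' = 995.6 kN/m; ΣW sinα = 607.7 kN/m
Resisting = 238.3 + 995.6·tan25.4° = 238.3 + 472.8 = 711.1 kN/m
FS = 711.1 / 607.7 = 1.170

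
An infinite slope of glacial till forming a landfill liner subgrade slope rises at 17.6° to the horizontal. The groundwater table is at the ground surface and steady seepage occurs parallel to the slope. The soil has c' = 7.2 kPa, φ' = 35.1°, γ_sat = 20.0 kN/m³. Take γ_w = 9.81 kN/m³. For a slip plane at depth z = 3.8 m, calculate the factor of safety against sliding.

FS = 1.46

With seepage parallel to the slope and the water table at the surface, the effective normal stress on the slip plane uses the buoyant unit weight γ' = γ_sat − γ_w while the driving shear stress uses γ_sat:
FS = [c' + γ' z cos²β tanφ'] / [γ_sat z sinβ cosβ]
γ' = 20.0 − 9.81 = 10.19 kN/m³
Numerator = 7.2 + 10.19·3.8·cos²17.6°·tan35.1° = 7.2 + 10.19·3.8·0.9086·0.7028 = 31.926 kPa
Denominator = 20.0·3.8·sin17.6°·cos17.6° = 20.0·3.8·0.3024·0.9532 = 21.904 kPa
FS = 31.926 / 21.904 = 1.458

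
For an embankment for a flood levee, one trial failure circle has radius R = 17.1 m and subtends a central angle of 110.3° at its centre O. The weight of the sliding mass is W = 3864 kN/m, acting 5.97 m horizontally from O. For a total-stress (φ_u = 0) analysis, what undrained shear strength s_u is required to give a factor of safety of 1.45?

s_u = 59.4 kPa

FS = s_u·L_a·R / (W·d), so s_u = FS·W·d / (L_a·R).
Arc length L_a = R·θ = 17.1·(110.3°·π/180) = 17.1·1.9251 = 32.92 m
s_u = 1.45·3864·5.97 / (32.92·17.1) = 33448.7 / 562.92 = 59.42 kPa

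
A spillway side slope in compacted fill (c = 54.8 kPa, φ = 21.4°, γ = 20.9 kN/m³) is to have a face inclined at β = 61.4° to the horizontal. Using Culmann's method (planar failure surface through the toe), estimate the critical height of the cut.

H_c = 36.65 m

Culmann's analysis gives the critical failure plane at α_cr = (β + φ)/2 = (61.4 + 21.4)/2 = 41.4°, and the critical height
H_c = (4c/γ) · sinβ cosφ / [1 − cos(β − φ)]
    = (4·54.8/20.9) · sin61.4°·cos21.4° / [1 − cos(40.0°)]
    = 10.488 · 0.8780·0.9311 / [1 − 0.7660]
    = 10.488 · 0.8175 / 0.2340
    = 36.65 m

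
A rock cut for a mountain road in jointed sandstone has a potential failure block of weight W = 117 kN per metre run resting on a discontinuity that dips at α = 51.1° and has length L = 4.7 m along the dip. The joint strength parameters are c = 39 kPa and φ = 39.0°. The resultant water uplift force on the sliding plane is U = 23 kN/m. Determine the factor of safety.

FS = 2.46

Resolving the block weight along and normal to the plane and applying the Mohr–Coulomb strength on the joint:
N' = W cosα − U = 117·cos51.1° − 23 = 50.5 kN/m
Driving force T = W sinα = 117·sin51.1° = 91.1 kN/m
Resisting force R = c·L + N'·tanφ = 39·4.7 + 50.5·tan39.0° = 183.3 + 40.9 = 224.2 kN/m
FS = R / T = 224.2 / 91.1 = 2.462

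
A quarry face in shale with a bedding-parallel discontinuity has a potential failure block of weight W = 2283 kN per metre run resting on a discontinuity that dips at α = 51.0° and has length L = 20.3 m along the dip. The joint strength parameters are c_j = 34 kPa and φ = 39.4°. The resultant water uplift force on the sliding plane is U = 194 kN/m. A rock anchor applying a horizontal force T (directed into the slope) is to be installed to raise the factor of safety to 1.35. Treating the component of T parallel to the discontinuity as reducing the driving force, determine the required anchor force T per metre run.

T = 460 kN/m

Resolving forces along and normal to the sliding plane, with the horizontal anchor force T adding T·sinα to the effective normal force and T·cosα acting up the plane against the driving force:
FS = [c_jL + (W cosα − U + T sinα) tanφ] / [W sinα − T cosα]
Without the anchor: N' = 1242.7 kN/m, driving T_d = 1774.2 kN/m, resisting R = 34·20.3 + 1242.7·tan39.4° = 1711.0 kN/m, FS = 0.96.
Setting FS = 1.35 and solving for T:
1.35·(1774.2 − T cos51.0°) = 1711.0 + T sin51.0°·tan39.4°
T·(sin51.0°·tan39.4° + 1.35·cos51.0°) = 1.35·1774.2 − 1711.0
T·(0.7771·0.8214 + 1.35·0.6293) = 2395.2 − 1711.0 = 684.2
T·1.4879 = 684.2
T = 459.8 kN/m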